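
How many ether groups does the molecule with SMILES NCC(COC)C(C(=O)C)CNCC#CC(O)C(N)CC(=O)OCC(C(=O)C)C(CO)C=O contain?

–NH2 on an sp³ carbon with no adjacent C=O → amine.
pendant –CH2OCH3: C–O–C linkage → ether.
pendant –COCH3: carbonyl C bonded to two carbons → ketone.
C–N–C with sp³ carbons and no adjacent C=O → amine (secondary).
C≡C triple bond → alkyne.
–OH on an sp³ carbon → alcohol (secondary).
–NH2 on an sp³ carbon with no adjacent C=O → amine.
–C(=O)–O–C with C on the carbonyl side → ester.
pendant –COCH3: carbonyl C bonded to two carbons → ketone.
pendant –CH2OH on an sp³ backbone C → alcohol.
terminal –CHO: carbonyl C bonded to H and C → aldehyde.
Ether appears at: CH(CH2OCH3) → 1.

1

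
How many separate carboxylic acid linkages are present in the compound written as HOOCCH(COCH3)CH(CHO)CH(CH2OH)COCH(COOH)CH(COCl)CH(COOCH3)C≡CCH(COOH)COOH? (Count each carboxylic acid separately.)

Reading the structure from left to right:
  HOOC: –COOH: carbonyl C bonded to –OH and C → carboxylic acid (the –OH is not a separate alcohol).
  CH(COCH3): pendant –COCH3: carbonyl C bonded to two carbons → ketone.
  CH(CHO): pendant –CHO: carbonyl C bonded to C and H → aldehyde.
  CH(CH2OH): pendant –CH2OH on an sp³ backbone C → alcohol.
  CO: –C(=O)– with carbon on both sides → ketone.
  CH(COOH): pendant –COOH: carbonyl C bonded to C and –OH → carboxylic acid.
  CH(COCl): pendant –C(=O)X: carbonyl C bonded to C and halogen → acyl halide.
  CH(COOCH3): pendant –COOCH3: carbonyl C bonded to C and –OCH3 → ester.
  C≡C: C≡C triple bond → alkyne.
  CH(COOH): pendant –COOH: carbonyl C bonded to C and –OH → carboxylic acid.
  COOH: –COOH: carbonyl C bonded to –OH and C → carboxylic acid (the –OH is not a separate alcohol).
Carboxylic acid appears at: HOOC, CH(COOH), CH(COOH), COOH → 4.

4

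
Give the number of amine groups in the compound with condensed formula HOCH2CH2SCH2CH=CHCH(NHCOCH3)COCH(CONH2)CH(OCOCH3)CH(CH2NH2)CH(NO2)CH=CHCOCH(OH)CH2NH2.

HO– on an sp³ carbon → alcohol.
C–S–C linkage → sulfide (thioether).
C=C double bond → alkene.
pendant –NHC(=O)CH3: N bonded to a carbonyl → amide (not amine).
–C(=O)– with carbon on both sides → ketone.
pendant –CONH2: carbonyl C bonded to C and N → amide.
pendant –OC(=O)CH3: an acyloxy group → ester.
pendant –CH2NH2: N on sp³ C, no adjacent C=O → amine.
–NO2 on an sp³ carbon → nitro (the N=O is not a carbonyl).
C=C double bond → alkene.
–C(=O)– with carbon on both sides → ketone.
–OH on an sp³ carbon → alcohol (secondary).
–NH2 on an sp³ carbon with no adjacent C=O → amine.
Amine appears at: CH(CH2NH2), CH2NH2 → 2.

2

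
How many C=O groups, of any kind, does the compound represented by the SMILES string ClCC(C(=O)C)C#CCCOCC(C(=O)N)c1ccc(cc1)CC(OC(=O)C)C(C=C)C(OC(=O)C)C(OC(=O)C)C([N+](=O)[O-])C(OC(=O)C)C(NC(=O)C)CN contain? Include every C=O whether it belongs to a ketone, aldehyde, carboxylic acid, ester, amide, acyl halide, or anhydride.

7

CH(COCH3): ketone, 1 C=O (running total 1).
CH(CONH2): amide, 1 C=O (running total 2).
CH(OCOCH3): ester, 1 C=O (running total 3).
CH(OCOCH3): ester, 1 C=O (running total 4).
CH(OCOCH3): ester, 1 C=O (running total 5).
CH(OCOCH3): ester, 1 C=O (running total 6).
CH(NHCOCH3): amide, 1 C=O (running total 7).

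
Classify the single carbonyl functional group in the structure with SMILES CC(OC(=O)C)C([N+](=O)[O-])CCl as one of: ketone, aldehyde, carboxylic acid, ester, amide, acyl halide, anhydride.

ester

The carbonyl is in the CH(OCOCH3) segment: pendant –OC(=O)CH3: an acyloxy group → ester.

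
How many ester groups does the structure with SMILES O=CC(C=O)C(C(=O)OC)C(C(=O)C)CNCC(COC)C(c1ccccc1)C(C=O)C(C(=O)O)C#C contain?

Working along the chain:
  OHC: terminal –CHO: carbonyl C bonded to H and C → aldehyde.
  CH(CHO): pendant –CHO: carbonyl C bonded to C and H → aldehyde.
  CH(COOCH3): pendant –COOCH3: carbonyl C bonded to C and –OCH3 → ester.
  CH(COCH3): pendant –COCH3: carbonyl C bonded to two carbons → ketone.
  CH2NHCH2: C–N–C with sp³ carbons and no adjacent C=O → amine (secondary).
  CH(CH2OCH3): pendant –CH2OCH3: C–O–C linkage → ether.
  CH(C6H5): pendant –C6H5: benzene ring → arene.
  CH(CHO): pendant –CHO: carbonyl C bonded to C and H → aldehyde.
  CH(COOH): pendant –COOH: carbonyl C bonded to C and –OH → carboxylic acid.
  C≡CH: C≡C triple bond → alkyne.
Ester appears at: CH(COOCH3) → 1.

1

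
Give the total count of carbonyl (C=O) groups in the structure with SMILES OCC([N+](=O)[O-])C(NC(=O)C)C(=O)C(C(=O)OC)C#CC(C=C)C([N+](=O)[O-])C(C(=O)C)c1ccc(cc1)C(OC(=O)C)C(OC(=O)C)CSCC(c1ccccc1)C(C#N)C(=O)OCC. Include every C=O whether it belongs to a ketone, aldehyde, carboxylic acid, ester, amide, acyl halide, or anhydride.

7

CH(NHCOCH3): amide, 1 C=O (running total 1).
CO: ketone, 1 C=O (running total 2).
CH(COOCH3): ester, 1 C=O (running total 3).
CH(COCH3): ketone, 1 C=O (running total 4).
CH(OCOCH3): ester, 1 C=O (running total 5).
CH(OCOCH3): ester, 1 C=O (running total 6).
COOCH2CH3: ester, 1 C=O (running total 7).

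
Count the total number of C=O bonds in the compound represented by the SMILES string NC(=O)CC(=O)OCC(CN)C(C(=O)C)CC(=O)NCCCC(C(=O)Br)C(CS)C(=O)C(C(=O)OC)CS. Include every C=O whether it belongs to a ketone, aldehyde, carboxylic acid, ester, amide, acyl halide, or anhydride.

7

H2NCO: amide, 1 C=O (running total 1).
CH2COOCH2: ester, 1 C=O (running total 2).
CH(COCH3): ketone, 1 C=O (running total 3).
CH2CONHCH2: amide, 1 C=O (running total 4).
CH(COBr): acyl halide, 1 C=O (running total 5).
CO: ketone, 1 C=O (running total 6).
CH(COOCH3): ester, 1 C=O (running total 7).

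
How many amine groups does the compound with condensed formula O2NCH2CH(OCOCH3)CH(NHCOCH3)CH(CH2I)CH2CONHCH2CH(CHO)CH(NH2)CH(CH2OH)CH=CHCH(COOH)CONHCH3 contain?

–NO2 on carbon → nitro group.
pendant –OC(=O)CH3: an acyloxy group → ester.
pendant –NHC(=O)CH3: N bonded to a carbonyl → amide (not amine).
pendant –CH2X: halogen on sp³ carbon → alkyl halide.
–C(=O)–N– linkage → amide (the N is not an amine).
pendant –CHO: carbonyl C bonded to C and H → aldehyde.
–NH2 on an sp³ carbon with no adjacent C=O → amine.
pendant –CH2OH on an sp³ backbone C → alcohol.
C=C double bond → alkene.
pendant –COOH: carbonyl C bonded to C and –OH → carboxylic acid.
–C(=O)NHCH3: carbonyl C bonded to C and to N → amide (the N is not an amine).
Amine appears at: CH(NH2) → 1.

1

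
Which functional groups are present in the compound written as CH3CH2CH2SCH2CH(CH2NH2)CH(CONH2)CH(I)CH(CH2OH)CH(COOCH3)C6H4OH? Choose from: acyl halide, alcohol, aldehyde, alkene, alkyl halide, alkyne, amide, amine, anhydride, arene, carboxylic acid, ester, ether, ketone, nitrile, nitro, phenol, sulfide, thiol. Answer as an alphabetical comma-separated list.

alcohol, alkyl halide, amide, amine, arene, ester, phenol, sulfide

Working along the chain:
  CH2SCH2: C–S–C linkage → sulfide (thioether).
  CH(CH2NH2): pendant –CH2NH2: N on sp³ C, no adjacent C=O → amine.
  CH(CONH2): pendant –CONH2: carbonyl C bonded to C and N → amide.
  CH(I): halogen on an sp³ carbon → alkyl halide.
  CH(CH2OH): pendant –CH2OH on an sp³ backbone C → alcohol.
  CH(COOCH3): pendant –COOCH3: carbonyl C bonded to C and –OCH3 → ester.
  C6H4OH: –OH attached directly to an aromatic ring → phenol (not alcohol); the ring itself is an arene.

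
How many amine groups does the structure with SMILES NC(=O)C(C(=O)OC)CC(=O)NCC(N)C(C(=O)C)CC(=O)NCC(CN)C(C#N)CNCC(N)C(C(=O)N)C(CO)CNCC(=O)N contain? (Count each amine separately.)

5

Reading the structure from left to right:
  H2NCO: –C(=O)NH2: carbonyl C bonded to C and to N → amide (the N is not a separate amine).
  CH(COOCH3): pendant –COOCH3: carbonyl C bonded to C and –OCH3 → ester.
  CH2CONHCH2: –C(=O)–N– linkage → amide (the N is not an amine).
  CH(NH2): –NH2 on an sp³ carbon with no adjacent C=O → amine.
  CH(COCH3): pendant –COCH3: carbonyl C bonded to two carbons → ketone.
  CH2CONHCH2: –C(=O)–N– linkage → amide (the N is not an amine).
  CH(CH2NH2): pendant –CH2NH2: N on sp³ C, no adjacent C=O → amine.
  CH(CN): pendant –C≡N: nitrile.
  CH2NHCH2: C–N–C with sp³ carbons and no adjacent C=O → amine (secondary).
  CH(NH2): –NH2 on an sp³ carbon with no adjacent C=O → amine.
  CH(CONH2): pendant –CONH2: carbonyl C bonded to C and N → amide.
  CH(CH2OH): pendant –CH2OH on an sp³ backbone C → alcohol.
  CH2NHCH2: C–N–C with sp³ carbons and no adjacent C=O → amine (secondary).
  CONH2: –C(=O)NH2: carbonyl C bonded to C and to N → amide (the N is not a separate amine).
Amine appears at: CH(NH2), CH(CH2NH2), CH2NHCH2, CH(NH2), CH2NHCH2 → 5.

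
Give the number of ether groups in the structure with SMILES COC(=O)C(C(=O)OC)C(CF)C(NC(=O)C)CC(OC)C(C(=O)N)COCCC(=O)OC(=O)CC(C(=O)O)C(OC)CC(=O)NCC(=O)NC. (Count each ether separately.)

Taking each segment in turn:
  CH3OOC: CH3O–C(=O)–: carbonyl C bonded to C and to –OCH3 → ester (not ketone + ether).
  CH(COOCH3): pendant –COOCH3: carbonyl C bonded to C and –OCH3 → ester.
  CH(CH2F): pendant –CH2X: halogen on sp³ carbon → alkyl halide.
  CH(NHCOCH3): pendant –NHC(=O)CH3: N bonded to a carbonyl → amide (not amine).
  CH(OCH3): pendant –OCH3: C–O–C with sp³ C, no adjacent C=O → ether.
  CH(CONH2): pendant –CONH2: carbonyl C bonded to C and N → amide.
  CH2OCH2: C–O–C with sp³ carbons on both sides and no adjacent C=O → ether.
  CH2CO-O-COCH2: two acyl groups sharing one oxygen, –C(=O)–O–C(=O)– → anhydride.
  CH(COOH): pendant –COOH: carbonyl C bonded to C and –OH → carboxylic acid.
  CH(OCH3): pendant –OCH3: C–O–C with sp³ C, no adjacent C=O → ether.
  CH2CONHCH2: –C(=O)–N– linkage → amide (the N is not an amine).
  CONHCH3: –C(=O)NHCH3: carbonyl C bonded to C and to N → amide (the N is not an amine).
Ether appears at: CH(OCH3), CH2OCH2, CH(OCH3) → 3.

3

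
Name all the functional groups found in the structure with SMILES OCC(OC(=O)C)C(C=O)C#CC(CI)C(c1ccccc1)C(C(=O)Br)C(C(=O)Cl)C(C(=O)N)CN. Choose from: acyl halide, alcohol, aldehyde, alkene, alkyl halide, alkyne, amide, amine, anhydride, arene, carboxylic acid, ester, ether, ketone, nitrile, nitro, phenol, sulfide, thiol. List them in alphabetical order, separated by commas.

acyl halide, alcohol, aldehyde, alkyl halide, alkyne, amide, amine, arene, ester

HO– on an sp³ carbon → alcohol.
pendant –OC(=O)CH3: an acyloxy group → ester.
pendant –CHO: carbonyl C bonded to C and H → aldehyde.
C≡C triple bond → alkyne.
pendant –CH2X: halogen on sp³ carbon → alkyl halide.
pendant –C6H5: benzene ring → arene.
pendant –C(=O)X: carbonyl C bonded to C and halogen → acyl halide.
pendant –C(=O)X: carbonyl C bonded to C and halogen → acyl halide.
pendant –CONH2: carbonyl C bonded to C and N → amide.
–NH2 on an sp³ carbon with no adjacent C=O → amine.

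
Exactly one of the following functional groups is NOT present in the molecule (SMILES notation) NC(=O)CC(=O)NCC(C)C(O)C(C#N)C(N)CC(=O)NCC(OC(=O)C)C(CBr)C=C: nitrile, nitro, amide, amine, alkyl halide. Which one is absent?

alkyl halide: present (CH(CH2Br) — pendant –CH2X: halogen on sp³ carbon → alkyl halide).
nitrile: present (CH(CN) — pendant –C≡N: nitrile).
amine: present (CH(NH2) — –NH2 on an sp³ carbon with no adjacent C=O → amine).
amide: present (H2NCO — –C(=O)NH2: carbonyl C bonded to C and to N → amide (the N is not a separate amine)).
nitro: no segment matches this pattern.

nitro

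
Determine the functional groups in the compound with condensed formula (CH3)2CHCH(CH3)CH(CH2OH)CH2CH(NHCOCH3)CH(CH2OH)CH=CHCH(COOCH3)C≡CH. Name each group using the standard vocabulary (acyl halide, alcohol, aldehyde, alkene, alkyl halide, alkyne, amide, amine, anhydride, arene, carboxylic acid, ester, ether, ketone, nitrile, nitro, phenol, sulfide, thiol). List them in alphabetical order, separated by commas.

alcohol, alkene, alkyne, amide, ester

pendant –CH2OH on an sp³ backbone C → alcohol.
pendant –NHC(=O)CH3: N bonded to a carbonyl → amide (not amine).
pendant –CH2OH on an sp³ backbone C → alcohol.
C=C double bond → alkene.
pendant –COOCH3: carbonyl C bonded to C and –OCH3 → ester.
C≡C triple bond → alkyne.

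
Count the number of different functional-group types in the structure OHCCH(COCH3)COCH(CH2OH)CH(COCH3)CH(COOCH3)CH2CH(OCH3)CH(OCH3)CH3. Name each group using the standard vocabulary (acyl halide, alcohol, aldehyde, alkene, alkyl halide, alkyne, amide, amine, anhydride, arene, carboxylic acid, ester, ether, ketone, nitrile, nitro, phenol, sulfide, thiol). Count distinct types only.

Reading the structure from left to right:
  OHC: terminal –CHO: carbonyl C bonded to H and C → aldehyde.
  CH(COCH3): pendant –COCH3: carbonyl C bonded to two carbons → ketone.
  CO: –C(=O)– with carbon on both sides → ketone.
  CH(CH2OH): pendant –CH2OH on an sp³ backbone C → alcohol.
  CH(COCH3): pendant –COCH3: carbonyl C bonded to two carbons → ketone.
  CH(COOCH3): pendant –COOCH3: carbonyl C bonded to C and –OCH3 → ester.
  CH(OCH3): pendant –OCH3: C–O–C with sp³ C, no adjacent C=O → ether.
  CH(OCH3): pendant –OCH3: C–O–C with sp³ C, no adjacent C=O → ether.
Distinct types present: alcohol, aldehyde, ester, ether, ketone.

5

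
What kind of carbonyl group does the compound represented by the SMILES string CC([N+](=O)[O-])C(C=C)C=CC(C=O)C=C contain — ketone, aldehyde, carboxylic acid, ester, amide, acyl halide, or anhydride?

aldehyde

The carbonyl is in the CH(CHO) segment: pendant –CHO: carbonyl C bonded to C and H → aldehyde.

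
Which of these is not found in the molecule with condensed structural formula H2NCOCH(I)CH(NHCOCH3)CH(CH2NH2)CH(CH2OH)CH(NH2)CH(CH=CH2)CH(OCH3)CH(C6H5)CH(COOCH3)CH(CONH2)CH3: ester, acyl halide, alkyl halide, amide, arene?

alkyl halide: present (CH(I) — halogen on an sp³ carbon → alkyl halide).
arene: present (CH(C6H5) — pendant –C6H5: benzene ring → arene).
amide: present (H2NCO — –C(=O)NH2: carbonyl C bonded to C and to N → amide (the N is not a separate amine)).
ester: present (CH(COOCH3) — pendant –COOCH3: carbonyl C bonded to C and –OCH3 → ester).
acyl halide: no segment matches this pattern.

acyl halide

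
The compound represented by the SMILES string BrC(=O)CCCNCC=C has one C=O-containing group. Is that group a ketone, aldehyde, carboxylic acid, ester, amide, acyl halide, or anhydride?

The carbonyl is in the BrCO segment: –C(=O)Br: carbonyl C bonded to C and to a halogen → acyl halide (not alkyl halide).

acyl halide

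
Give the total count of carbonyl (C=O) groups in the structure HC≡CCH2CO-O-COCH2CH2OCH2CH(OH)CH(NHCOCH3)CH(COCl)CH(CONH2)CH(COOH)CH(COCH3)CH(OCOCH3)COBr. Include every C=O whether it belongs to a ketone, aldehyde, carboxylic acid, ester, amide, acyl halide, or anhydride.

CH2CO-O-COCH2: anhydride, 2 C=O (running total 2).
CH(NHCOCH3): amide, 1 C=O (running total 3).
CH(COCl): acyl halide, 1 C=O (running total 4).
CH(CONH2): amide, 1 C=O (running total 5).
CH(COOH): carboxylic acid, 1 C=O (running total 6).
CH(COCH3): ketone, 1 C=O (running total 7).
CH(OCOCH3): ester, 1 C=O (running total 8).
COBr: acyl halide, 1 C=O (running total 9).

9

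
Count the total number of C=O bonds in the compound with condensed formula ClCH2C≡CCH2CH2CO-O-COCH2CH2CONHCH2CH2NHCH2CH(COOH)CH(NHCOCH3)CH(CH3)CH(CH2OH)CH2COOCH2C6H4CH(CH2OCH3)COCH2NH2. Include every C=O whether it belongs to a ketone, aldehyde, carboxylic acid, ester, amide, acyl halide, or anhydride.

CH2CO-O-COCH2: anhydride, 2 C=O (running total 2).
CH2CONHCH2: amide, 1 C=O (running total 3).
CH(COOH): carboxylic acid, 1 C=O (running total 4).
CH(NHCOCH3): amide, 1 C=O (running total 5).
CH2COOCH2: ester, 1 C=O (running total 6).
CO: ketone, 1 C=O (running total 7).

7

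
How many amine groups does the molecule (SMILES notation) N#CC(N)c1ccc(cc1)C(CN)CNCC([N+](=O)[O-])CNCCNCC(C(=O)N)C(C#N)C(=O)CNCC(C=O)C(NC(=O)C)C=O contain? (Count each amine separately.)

N≡C–: carbon triple-bonded to nitrogen → nitrile.
–NH2 on an sp³ carbon with no adjacent C=O → amine.
para-disubstituted benzene ring → arene.
pendant –CH2NH2: N on sp³ C, no adjacent C=O → amine.
C–N–C with sp³ carbons and no adjacent C=O → amine (secondary).
–NO2 on an sp³ carbon → nitro (the N=O is not a carbonyl).
C–N–C with sp³ carbons and no adjacent C=O → amine (secondary).
C–N–C with sp³ carbons and no adjacent C=O → amine (secondary).
pendant –CONH2: carbonyl C bonded to C and N → amide.
pendant –C≡N: nitrile.
–C(=O)– with carbon on both sides → ketone.
C–N–C with sp³ carbons and no adjacent C=O → amine (secondary).
pendant –CHO: carbonyl C bonded to C and H → aldehyde.
pendant –NHC(=O)CH3: N bonded to a carbonyl → amide (not amine).
terminal –CHO: carbonyl C bonded to H and C → aldehyde.
Amine appears at: CH(NH2), CH(CH2NH2), CH2NHCH2, CH2NHCH2, CH2NHCH2, CH2NHCH2 → 6.

6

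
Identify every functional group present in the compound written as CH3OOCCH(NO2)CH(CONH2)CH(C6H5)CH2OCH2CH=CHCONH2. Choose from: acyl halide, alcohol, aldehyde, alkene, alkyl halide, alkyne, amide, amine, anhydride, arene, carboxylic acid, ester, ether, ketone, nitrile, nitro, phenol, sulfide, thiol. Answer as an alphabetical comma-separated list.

alkene, amide, arene, ester, ether, nitro

Working along the chain:
  CH3OOC: CH3O–C(=O)–: carbonyl C bonded to C and to –OCH3 → ester (not ketone + ether).
  CH(NO2): –NO2 on an sp³ carbon → nitro (the N=O is not a carbonyl).
  CH(CONH2): pendant –CONH2: carbonyl C bonded to C and N → amide.
  CH(C6H5): pendant –C6H5: benzene ring → arene.
  CH2OCH2: C–O–C with sp³ carbons on both sides and no adjacent C=O → ether.
  CH=CH: C=C double bond → alkene.
  CONH2: –C(=O)NH2: carbonyl C bonded to C and to N → amide (the N is not a separate amine).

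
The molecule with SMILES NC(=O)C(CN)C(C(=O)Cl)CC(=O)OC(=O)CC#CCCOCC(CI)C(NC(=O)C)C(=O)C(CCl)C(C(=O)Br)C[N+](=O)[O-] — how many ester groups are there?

Working along the chain:
  H2NCO: –C(=O)NH2: carbonyl C bonded to C and to N → amide (the N is not a separate amine).
  CH(CH2NH2): pendant –CH2NH2: N on sp³ C, no adjacent C=O → amine.
  CH(COCl): pendant –C(=O)X: carbonyl C bonded to C and halogen → acyl halide.
  CH2CO-O-COCH2: two acyl groups sharing one oxygen, –C(=O)–O–C(=O)– → anhydride.
  C≡C: C≡C triple bond → alkyne.
  CH2OCH2: C–O–C with sp³ carbons on both sides and no adjacent C=O → ether.
  CH(CH2I): pendant –CH2X: halogen on sp³ carbon → alkyl halide.
  CH(NHCOCH3): pendant –NHC(=O)CH3: N bonded to a carbonyl → amide (not amine).
  CO: –C(=O)– with carbon on both sides → ketone.
  CH(CH2Cl): pendant –CH2X: halogen on sp³ carbon → alkyl halide.
  CH(COBr): pendant –C(=O)X: carbonyl C bonded to C and halogen → acyl halide.
  CH2NO2: –NO2 on carbon → nitro group.
No segment is a ester: CH2CO-O-COCH2 is anhydride, not ester; CH2OCH2 is ether, not ester; CO is ketone, not ester. → 0.

0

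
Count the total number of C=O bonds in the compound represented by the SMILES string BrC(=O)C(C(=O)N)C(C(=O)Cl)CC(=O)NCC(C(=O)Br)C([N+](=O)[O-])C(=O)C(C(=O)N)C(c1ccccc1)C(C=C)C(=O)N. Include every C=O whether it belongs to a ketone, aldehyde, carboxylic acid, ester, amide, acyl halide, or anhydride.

8

BrCO: acyl halide, 1 C=O (running total 1).
CH(CONH2): amide, 1 C=O (running total 2).
CH(COCl): acyl halide, 1 C=O (running total 3).
CH2CONHCH2: amide, 1 C=O (running total 4).
CH(COBr): acyl halide, 1 C=O (running total 5).
CO: ketone, 1 C=O (running total 6).
CH(CONH2): amide, 1 C=O (running total 7).
CONH2: amide, 1 C=O (running total 8).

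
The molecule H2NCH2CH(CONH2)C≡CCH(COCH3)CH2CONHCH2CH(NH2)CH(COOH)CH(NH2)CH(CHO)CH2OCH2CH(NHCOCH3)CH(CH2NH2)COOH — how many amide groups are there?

3

Reading the structure from left to right:
  H2NCH2: –NH2 on an sp³ carbon with no adjacent C=O → amine.
  CH(CONH2): pendant –CONH2: carbonyl C bonded to C and N → amide.
  C≡C: C≡C triple bond → alkyne.
  CH(COCH3): pendant –COCH3: carbonyl C bonded to two carbons → ketone.
  CH2CONHCH2: –C(=O)–N– linkage → amide (the N is not an amine).
  CH(NH2): –NH2 on an sp³ carbon with no adjacent C=O → amine.
  CH(COOH): pendant –COOH: carbonyl C bonded to C and –OH → carboxylic acid.
  CH(NH2): –NH2 on an sp³ carbon with no adjacent C=O → amine.
  CH(CHO): pendant –CHO: carbonyl C bonded to C and H → aldehyde.
  CH2OCH2: C–O–C with sp³ carbons on both sides and no adjacent C=O → ether.
  CH(NHCOCH3): pendant –NHC(=O)CH3: N bonded to a carbonyl → amide (not amine).
  CH(CH2NH2): pendant –CH2NH2: N on sp³ C, no adjacent C=O → amine.
  COOH: –COOH: carbonyl C bonded to –OH and C → carboxylic acid (the –OH is not a separate alcohol).
Amide appears at: CH(CONH2), CH2CONHCH2, CH(NHCOCH3) → 3.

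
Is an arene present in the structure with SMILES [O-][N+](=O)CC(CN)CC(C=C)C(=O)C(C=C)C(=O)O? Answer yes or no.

Taking each segment in turn:
  O2NCH2: –NO2 on carbon → nitro group.
  CH(CH2NH2): pendant –CH2NH2: N on sp³ C, no adjacent C=O → amine.
  CH(CH=CH2): pendant –CH=CH2: C=C double bond → alkene.
  CO: –C(=O)– with carbon on both sides → ketone.
  CH(CH=CH2): pendant –CH=CH2: C=C double bond → alkene.
  COOH: –COOH: carbonyl C bonded to –OH and C → carboxylic acid (the –OH is not a separate alcohol).
The groups actually present are: alkene, amine, carboxylic acid, ketone, nitro.

no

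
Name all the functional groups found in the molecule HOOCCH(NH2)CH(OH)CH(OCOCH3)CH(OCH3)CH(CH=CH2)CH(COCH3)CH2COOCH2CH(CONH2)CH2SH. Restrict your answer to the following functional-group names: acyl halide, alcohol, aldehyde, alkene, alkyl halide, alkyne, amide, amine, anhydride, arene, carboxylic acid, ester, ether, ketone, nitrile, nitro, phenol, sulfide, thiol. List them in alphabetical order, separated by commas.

–COOH: carbonyl C bonded to –OH and C → carboxylic acid (the –OH is not a separate alcohol).
–NH2 on an sp³ carbon with no adjacent C=O → amine.
–OH on an sp³ carbon → alcohol (secondary).
pendant –OC(=O)CH3: an acyloxy group → ester.
pendant –OCH3: C–O–C with sp³ C, no adjacent C=O → ether.
pendant –CH=CH2: C=C double bond → alkene.
pendant –COCH3: carbonyl C bonded to two carbons → ketone.
–C(=O)–O–C with C on the carbonyl side → ester.
pendant –CONH2: carbonyl C bonded to C and N → amide.
–SH on an sp³ carbon → thiol.

alcohol, alkene, amide, amine, carboxylic acid, ester, ether, ketone, thiol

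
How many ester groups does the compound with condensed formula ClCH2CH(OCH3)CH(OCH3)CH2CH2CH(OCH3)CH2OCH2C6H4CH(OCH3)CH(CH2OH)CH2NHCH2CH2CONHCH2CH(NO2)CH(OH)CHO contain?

0

Taking each segment in turn:
  ClCH2: halogen on an sp³ carbon → alkyl halide.
  CH(OCH3): pendant –OCH3: C–O–C with sp³ C, no adjacent C=O → ether.
  CH(OCH3): pendant –OCH3: C–O–C with sp³ C, no adjacent C=O → ether.
  CH(OCH3): pendant –OCH3: C–O–C with sp³ C, no adjacent C=O → ether.
  CH2OCH2: C–O–C with sp³ carbons on both sides and no adjacent C=O → ether.
  C6H4: para-disubstituted benzene ring → arene.
  CH(OCH3): pendant –OCH3: C–O–C with sp³ C, no adjacent C=O → ether.
  CH(CH2OH): pendant –CH2OH on an sp³ backbone C → alcohol.
  CH2NHCH2: C–N–C with sp³ carbons and no adjacent C=O → amine (secondary).
  CH2CONHCH2: –C(=O)–N– linkage → amide (the N is not an amine).
  CH(NO2): –NO2 on an sp³ carbon → nitro (the N=O is not a carbonyl).
  CH(OH): –OH on an sp³ carbon → alcohol (secondary).
  CHO: terminal –CHO: carbonyl C bonded to H and C → aldehyde.
No segment is a ester: CH(OCH3) is ether, not ester; CH(OCH3) is ether, not ester; CH(OCH3) is ether, not ester. → 0.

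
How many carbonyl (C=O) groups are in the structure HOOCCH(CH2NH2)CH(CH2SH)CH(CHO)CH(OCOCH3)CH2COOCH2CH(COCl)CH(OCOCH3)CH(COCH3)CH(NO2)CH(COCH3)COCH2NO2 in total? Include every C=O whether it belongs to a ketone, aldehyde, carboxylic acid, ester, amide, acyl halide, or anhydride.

HOOC: carboxylic acid, 1 C=O (running total 1).
CH(CHO): aldehyde, 1 C=O (running total 2).
CH(OCOCH3): ester, 1 C=O (running total 3).
CH2COOCH2: ester, 1 C=O (running total 4).
CH(COCl): acyl halide, 1 C=O (running total 5).
CH(OCOCH3): ester, 1 C=O (running total 6).
CH(COCH3): ketone, 1 C=O (running total 7).
CH(COCH3): ketone, 1 C=O (running total 8).
CO: ketone, 1 C=O (running total 9).

9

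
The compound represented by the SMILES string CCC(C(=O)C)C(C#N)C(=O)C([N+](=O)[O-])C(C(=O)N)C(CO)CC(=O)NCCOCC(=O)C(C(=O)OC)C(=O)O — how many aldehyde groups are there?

0

Working along the chain:
  CH(COCH3): pendant –COCH3: carbonyl C bonded to two carbons → ketone.
  CH(CN): pendant –C≡N: nitrile.
  CO: –C(=O)– with carbon on both sides → ketone.
  CH(NO2): –NO2 on an sp³ carbon → nitro (the N=O is not a carbonyl).
  CH(CONH2): pendant –CONH2: carbonyl C bonded to C and N → amide.
  CH(CH2OH): pendant –CH2OH on an sp³ backbone C → alcohol.
  CH2CONHCH2: –C(=O)–N– linkage → amide (the N is not an amine).
  CH2OCH2: C–O–C with sp³ carbons on both sides and no adjacent C=O → ether.
  CO: –C(=O)– with carbon on both sides → ketone.
  CH(COOCH3): pendant –COOCH3: carbonyl C bonded to C and –OCH3 → ester.
  COOH: –COOH: carbonyl C bonded to –OH and C → carboxylic acid (the –OH is not a separate alcohol).
No segment is a aldehyde: CH(COCH3) is ketone, not aldehyde; CO is ketone, not aldehyde; CO is ketone, not aldehyde. → 0.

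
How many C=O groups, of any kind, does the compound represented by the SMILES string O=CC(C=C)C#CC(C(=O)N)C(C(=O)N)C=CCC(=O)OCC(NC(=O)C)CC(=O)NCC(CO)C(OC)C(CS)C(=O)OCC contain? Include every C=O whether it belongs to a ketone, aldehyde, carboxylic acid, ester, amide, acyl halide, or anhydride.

7

OHC: aldehyde, 1 C=O (running total 1).
CH(CONH2): amide, 1 C=O (running total 2).
CH(CONH2): amide, 1 C=O (running total 3).
CH2COOCH2: ester, 1 C=O (running total 4).
CH(NHCOCH3): amide, 1 C=O (running total 5).
CH2CONHCH2: amide, 1 C=O (running total 6).
COOCH2CH3: ester, 1 C=O (running total 7).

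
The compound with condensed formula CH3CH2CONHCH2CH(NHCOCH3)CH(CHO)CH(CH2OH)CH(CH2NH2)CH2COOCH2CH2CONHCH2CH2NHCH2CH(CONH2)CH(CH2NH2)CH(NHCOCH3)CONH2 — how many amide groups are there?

6

–C(=O)–N– linkage → amide (the N is not an amine).
pendant –NHC(=O)CH3: N bonded to a carbonyl → amide (not amine).
pendant –CHO: carbonyl C bonded to C and H → aldehyde.
pendant –CH2OH on an sp³ backbone C → alcohol.
pendant –CH2NH2: N on sp³ C, no adjacent C=O → amine.
–C(=O)–O–C with C on the carbonyl side → ester.
–C(=O)–N– linkage → amide (the N is not an amine).
C–N–C with sp³ carbons and no adjacent C=O → amine (secondary).
pendant –CONH2: carbonyl C bonded to C and N → amide.
pendant –CH2NH2: N on sp³ C, no adjacent C=O → amine.
pendant –NHC(=O)CH3: N bonded to a carbonyl → amide (not amine).
–C(=O)NH2: carbonyl C bonded to C and to N → amide (the N is not a separate amine).
Amide appears at: CH2CONHCH2, CH(NHCOCH3), CH2CONHCH2, CH(CONH2), CH(NHCOCH3), CONH2 → 6.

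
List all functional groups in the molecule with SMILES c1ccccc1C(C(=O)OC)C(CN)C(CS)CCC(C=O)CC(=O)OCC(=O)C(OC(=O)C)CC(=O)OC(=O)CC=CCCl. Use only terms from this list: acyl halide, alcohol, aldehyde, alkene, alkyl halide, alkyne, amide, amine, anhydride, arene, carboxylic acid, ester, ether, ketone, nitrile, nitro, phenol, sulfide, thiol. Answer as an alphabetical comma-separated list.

aldehyde, alkene, alkyl halide, amine, anhydride, arene, ester, ketone, thiol

C6H5– phenyl ring → arene.
pendant –COOCH3: carbonyl C bonded to C and –OCH3 → ester.
pendant –CH2NH2: N on sp³ C, no adjacent C=O → amine.
pendant –CH2SH → thiol.
pendant –CHO: carbonyl C bonded to C and H → aldehyde.
–C(=O)–O–C with C on the carbonyl side → ester.
–C(=O)– with carbon on both sides → ketone.
pendant –OC(=O)CH3: an acyloxy group → ester.
two acyl groups sharing one oxygen, –C(=O)–O–C(=O)– → anhydride.
C=C double bond → alkene.
halogen on an sp³ carbon → alkyl halide.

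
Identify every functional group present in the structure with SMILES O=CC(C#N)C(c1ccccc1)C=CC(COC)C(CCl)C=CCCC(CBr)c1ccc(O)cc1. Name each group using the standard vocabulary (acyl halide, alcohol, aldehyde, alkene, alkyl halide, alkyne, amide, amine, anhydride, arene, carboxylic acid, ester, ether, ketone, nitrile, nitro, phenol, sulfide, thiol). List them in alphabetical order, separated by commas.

terminal –CHO: carbonyl C bonded to H and C → aldehyde.
pendant –C≡N: nitrile.
pendant –C6H5: benzene ring → arene.
C=C double bond → alkene.
pendant –CH2OCH3: C–O–C linkage → ether.
pendant –CH2X: halogen on sp³ carbon → alkyl halide.
C=C double bond → alkene.
pendant –CH2X: halogen on sp³ carbon → alkyl halide.
–OH attached directly to an aromatic ring → phenol (not alcohol); the ring itself is an arene.

aldehyde, alkene, alkyl halide, arene, ether, nitrile, phenol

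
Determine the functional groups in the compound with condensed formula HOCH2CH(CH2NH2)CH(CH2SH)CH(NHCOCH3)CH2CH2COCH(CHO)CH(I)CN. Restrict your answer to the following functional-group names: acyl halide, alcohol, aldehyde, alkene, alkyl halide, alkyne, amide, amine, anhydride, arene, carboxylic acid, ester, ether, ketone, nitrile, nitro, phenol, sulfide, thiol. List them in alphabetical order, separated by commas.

alcohol, aldehyde, alkyl halide, amide, amine, ketone, nitrile, thiol

Taking each segment in turn:
  HOCH2: HO– on an sp³ carbon → alcohol.
  CH(CH2NH2): pendant –CH2NH2: N on sp³ C, no adjacent C=O → amine.
  CH(CH2SH): pendant –CH2SH → thiol.
  CH(NHCOCH3): pendant –NHC(=O)CH3: N bonded to a carbonyl → amide (not amine).
  CO: –C(=O)– with carbon on both sides → ketone.
  CH(CHO): pendant –CHO: carbonyl C bonded to C and H → aldehyde.
  CH(I): halogen on an sp³ carbon → alkyl halide.
  CN: –C≡N: carbon triple-bonded to nitrogen → nitrile.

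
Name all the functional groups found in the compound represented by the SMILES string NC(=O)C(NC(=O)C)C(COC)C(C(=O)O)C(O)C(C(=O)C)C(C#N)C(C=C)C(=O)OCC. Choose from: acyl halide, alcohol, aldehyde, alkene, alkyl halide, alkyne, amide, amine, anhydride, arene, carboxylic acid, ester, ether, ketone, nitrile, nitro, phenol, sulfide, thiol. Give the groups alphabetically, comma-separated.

Taking each segment in turn:
  H2NCO: –C(=O)NH2: carbonyl C bonded to C and to N → amide (the N is not a separate amine).
  CH(NHCOCH3): pendant –NHC(=O)CH3: N bonded to a carbonyl → amide (not amine).
  CH(CH2OCH3): pendant –CH2OCH3: C–O–C linkage → ether.
  CH(COOH): pendant –COOH: carbonyl C bonded to C and –OH → carboxylic acid.
  CH(OH): –OH on an sp³ carbon → alcohol (secondary).
  CH(COCH3): pendant –COCH3: carbonyl C bonded to two carbons → ketone.
  CH(CN): pendant –C≡N: nitrile.
  CH(CH=CH2): pendant –CH=CH2: C=C double bond → alkene.
  COOCH2CH3: –C(=O)OCH2CH3: carbonyl C bonded to C and to –OEt → ester.

alcohol, alkene, amide, carboxylic acid, ester, ether, ketone, nitrile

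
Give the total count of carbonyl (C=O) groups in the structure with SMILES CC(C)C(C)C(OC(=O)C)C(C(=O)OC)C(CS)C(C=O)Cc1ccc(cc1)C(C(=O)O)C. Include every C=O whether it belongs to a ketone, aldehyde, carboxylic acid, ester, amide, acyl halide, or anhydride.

4

CH(OCOCH3): ester, 1 C=O (running total 1).
CH(COOCH3): ester, 1 C=O (running total 2).
CH(CHO): aldehyde, 1 C=O (running total 3).
CH(COOH): carboxylic acid, 1 C=O (running total 4).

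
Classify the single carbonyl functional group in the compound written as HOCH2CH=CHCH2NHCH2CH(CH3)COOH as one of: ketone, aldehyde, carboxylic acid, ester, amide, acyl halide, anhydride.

carboxylic acid

The carbonyl is in the COOH segment: –COOH: carbonyl C bonded to –OH and C → carboxylic acid (the –OH is not a separate alcohol).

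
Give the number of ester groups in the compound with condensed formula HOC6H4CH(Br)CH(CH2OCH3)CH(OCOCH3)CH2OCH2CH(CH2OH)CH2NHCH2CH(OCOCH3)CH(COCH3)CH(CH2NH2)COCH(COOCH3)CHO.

3

Reading the structure from left to right:
  HOC6H4: –OH attached directly to an aromatic ring → phenol (not alcohol); the ring itself is an arene.
  CH(Br): halogen on an sp³ carbon → alkyl halide.
  CH(CH2OCH3): pendant –CH2OCH3: C–O–C linkage → ether.
  CH(OCOCH3): pendant –OC(=O)CH3: an acyloxy group → ester.
  CH2OCH2: C–O–C with sp³ carbons on both sides and no adjacent C=O → ether.
  CH(CH2OH): pendant –CH2OH on an sp³ backbone C → alcohol.
  CH2NHCH2: C–N–C with sp³ carbons and no adjacent C=O → amine (secondary).
  CH(OCOCH3): pendant –OC(=O)CH3: an acyloxy group → ester.
  CH(COCH3): pendant –COCH3: carbonyl C bonded to two carbons → ketone.
  CH(CH2NH2): pendant –CH2NH2: N on sp³ C, no adjacent C=O → amine.
  CO: –C(=O)– with carbon on both sides → ketone.
  CH(COOCH3): pendant –COOCH3: carbonyl C bonded to C and –OCH3 → ester.
  CHO: terminal –CHO: carbonyl C bonded to H and C → aldehyde.
Ester appears at: CH(OCOCH3), CH(OCOCH3), CH(COOCH3) → 3.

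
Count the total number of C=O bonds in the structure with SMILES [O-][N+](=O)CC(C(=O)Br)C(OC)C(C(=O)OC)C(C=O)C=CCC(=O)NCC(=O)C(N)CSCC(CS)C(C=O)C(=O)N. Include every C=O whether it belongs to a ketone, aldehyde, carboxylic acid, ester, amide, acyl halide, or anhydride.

CH(COBr): acyl halide, 1 C=O (running total 1).
CH(COOCH3): ester, 1 C=O (running total 2).
CH(CHO): aldehyde, 1 C=O (running total 3).
CH2CONHCH2: amide, 1 C=O (running total 4).
CO: ketone, 1 C=O (running total 5).
CH(CHO): aldehyde, 1 C=O (running total 6).
CONH2: amide, 1 C=O (running total 7).

7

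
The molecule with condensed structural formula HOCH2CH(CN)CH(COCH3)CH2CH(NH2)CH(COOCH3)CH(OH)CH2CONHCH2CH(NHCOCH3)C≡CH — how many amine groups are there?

1

HO– on an sp³ carbon → alcohol.
pendant –C≡N: nitrile.
pendant –COCH3: carbonyl C bonded to two carbons → ketone.
–NH2 on an sp³ carbon with no adjacent C=O → amine.
pendant –COOCH3: carbonyl C bonded to C and –OCH3 → ester.
–OH on an sp³ carbon → alcohol (secondary).
–C(=O)–N– linkage → amide (the N is not an amine).
pendant –NHC(=O)CH3: N bonded to a carbonyl → amide (not amine).
C≡C triple bond → alkyne.
Amine appears at: CH(NH2) → 1.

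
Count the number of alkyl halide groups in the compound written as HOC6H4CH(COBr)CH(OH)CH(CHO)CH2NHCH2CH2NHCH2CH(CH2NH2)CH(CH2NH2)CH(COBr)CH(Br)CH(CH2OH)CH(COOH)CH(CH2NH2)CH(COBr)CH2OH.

Reading the structure from left to right:
  HOC6H4: –OH attached directly to an aromatic ring → phenol (not alcohol); the ring itself is an arene.
  CH(COBr): pendant –C(=O)X: carbonyl C bonded to C and halogen → acyl halide.
  CH(OH): –OH on an sp³ carbon → alcohol (secondary).
  CH(CHO): pendant –CHO: carbonyl C bonded to C and H → aldehyde.
  CH2NHCH2: C–N–C with sp³ carbons and no adjacent C=O → amine (secondary).
  CH2NHCH2: C–N–C with sp³ carbons and no adjacent C=O → amine (secondary).
  CH(CH2NH2): pendant –CH2NH2: N on sp³ C, no adjacent C=O → amine.
  CH(CH2NH2): pendant –CH2NH2: N on sp³ C, no adjacent C=O → amine.
  CH(COBr): pendant –C(=O)X: carbonyl C bonded to C and halogen → acyl halide.
  CH(Br): halogen on an sp³ carbon → alkyl halide.
  CH(CH2OH): pendant –CH2OH on an sp³ backbone C → alcohol.
  CH(COOH): pendant –COOH: carbonyl C bonded to C and –OH → carboxylic acid.
  CH(CH2NH2): pendant –CH2NH2: N on sp³ C, no adjacent C=O → amine.
  CH(COBr): pendant –C(=O)X: carbonyl C bonded to C and halogen → acyl halide.
  CH2OH: –OH on an sp³ carbon → alcohol.
Alkyl halide appears at: CH(Br) → 1.

1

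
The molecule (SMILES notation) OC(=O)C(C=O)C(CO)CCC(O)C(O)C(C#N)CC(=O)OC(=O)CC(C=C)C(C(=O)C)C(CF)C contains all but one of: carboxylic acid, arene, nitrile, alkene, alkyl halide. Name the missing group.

carboxylic acid: present (HOOC — –COOH: carbonyl C bonded to –OH and C → carboxylic acid (the –OH is not a separate alcohol)).
alkene: present (CH(CH=CH2) — pendant –CH=CH2: C=C double bond → alkene).
nitrile: present (CH(CN) — pendant –C≡N: nitrile).
alkyl halide: present (CH(CH2F) — pendant –CH2X: halogen on sp³ carbon → alkyl halide).
arene: no segment matches this pattern.

arene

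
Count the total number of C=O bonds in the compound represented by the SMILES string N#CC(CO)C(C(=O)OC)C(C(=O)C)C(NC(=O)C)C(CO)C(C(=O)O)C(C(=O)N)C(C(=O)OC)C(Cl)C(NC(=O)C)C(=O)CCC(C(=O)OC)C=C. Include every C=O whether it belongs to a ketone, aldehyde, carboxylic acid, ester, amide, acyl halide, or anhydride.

9

CH(COOCH3): ester, 1 C=O (running total 1).
CH(COCH3): ketone, 1 C=O (running total 2).
CH(NHCOCH3): amide, 1 C=O (running total 3).
CH(COOH): carboxylic acid, 1 C=O (running total 4).
CH(CONH2): amide, 1 C=O (running total 5).
CH(COOCH3): ester, 1 C=O (running total 6).
CH(NHCOCH3): amide, 1 C=O (running total 7).
CO: ketone, 1 C=O (running total 8).
CH(COOCH3): ester, 1 C=O (running total 9).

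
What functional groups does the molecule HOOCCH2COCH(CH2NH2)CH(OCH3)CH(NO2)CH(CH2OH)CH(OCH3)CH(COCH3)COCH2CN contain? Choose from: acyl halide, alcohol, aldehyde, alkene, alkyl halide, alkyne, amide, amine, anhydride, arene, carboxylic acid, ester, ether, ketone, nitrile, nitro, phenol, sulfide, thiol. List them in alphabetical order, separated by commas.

Reading the structure from left to right:
  HOOC: –COOH: carbonyl C bonded to –OH and C → carboxylic acid (the –OH is not a separate alcohol).
  CO: –C(=O)– with carbon on both sides → ketone.
  CH(CH2NH2): pendant –CH2NH2: N on sp³ C, no adjacent C=O → amine.
  CH(OCH3): pendant –OCH3: C–O–C with sp³ C, no adjacent C=O → ether.
  CH(NO2): –NO2 on an sp³ carbon → nitro (the N=O is not a carbonyl).
  CH(CH2OH): pendant –CH2OH on an sp³ backbone C → alcohol.
  CH(OCH3): pendant –OCH3: C–O–C with sp³ C, no adjacent C=O → ether.
  CH(COCH3): pendant –COCH3: carbonyl C bonded to two carbons → ketone.
  CO: –C(=O)– with carbon on both sides → ketone.
  CN: –C≡N: carbon triple-bonded to nitrogen → nitrile.

alcohol, amine, carboxylic acid, ether, ketone, nitrile, nitro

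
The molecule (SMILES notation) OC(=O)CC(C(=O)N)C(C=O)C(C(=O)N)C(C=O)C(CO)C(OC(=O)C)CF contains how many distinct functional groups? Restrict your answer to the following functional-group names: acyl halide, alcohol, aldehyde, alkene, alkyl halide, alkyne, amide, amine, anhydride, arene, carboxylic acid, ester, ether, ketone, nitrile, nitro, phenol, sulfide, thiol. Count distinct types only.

Working along the chain:
  HOOC: –COOH: carbonyl C bonded to –OH and C → carboxylic acid (the –OH is not a separate alcohol).
  CH(CONH2): pendant –CONH2: carbonyl C bonded to C and N → amide.
  CH(CHO): pendant –CHO: carbonyl C bonded to C and H → aldehyde.
  CH(CONH2): pendant –CONH2: carbonyl C bonded to C and N → amide.
  CH(CHO): pendant –CHO: carbonyl C bonded to C and H → aldehyde.
  CH(CH2OH): pendant –CH2OH on an sp³ backbone C → alcohol.
  CH(OCOCH3): pendant –OC(=O)CH3: an acyloxy group → ester.
  CH2F: halogen on an sp³ carbon → alkyl halide.
Distinct types present: alcohol, aldehyde, alkyl halide, amide, carboxylic acid, ester.

6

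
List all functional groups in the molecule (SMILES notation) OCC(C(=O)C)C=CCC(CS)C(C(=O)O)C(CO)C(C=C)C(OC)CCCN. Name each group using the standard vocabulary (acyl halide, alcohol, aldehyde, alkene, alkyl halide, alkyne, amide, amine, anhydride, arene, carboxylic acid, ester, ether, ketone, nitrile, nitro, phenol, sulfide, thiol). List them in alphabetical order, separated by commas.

Reading the structure from left to right:
  HOCH2: HO– on an sp³ carbon → alcohol.
  CH(COCH3): pendant –COCH3: carbonyl C bonded to two carbons → ketone.
  CH=CH: C=C double bond → alkene.
  CH(CH2SH): pendant –CH2SH → thiol.
  CH(COOH): pendant –COOH: carbonyl C bonded to C and –OH → carboxylic acid.
  CH(CH2OH): pendant –CH2OH on an sp³ backbone C → alcohol.
  CH(CH=CH2): pendant –CH=CH2: C=C double bond → alkene.
  CH(OCH3): pendant –OCH3: C–O–C with sp³ C, no adjacent C=O → ether.
  CH2NH2: –NH2 on an sp³ carbon with no adjacent C=O → amine.

alcohol, alkene, amine, carboxylic acid, ether, ketone, thiol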